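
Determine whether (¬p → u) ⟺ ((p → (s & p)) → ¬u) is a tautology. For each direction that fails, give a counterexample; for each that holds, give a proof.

(⟹) This fails. Under u = T, s = F, p = F, the left side is true but the right side is false.

(⟸) This fails. Under u = F, s = F, p = F, the left side is false but the right side is true.

Neither direction holds.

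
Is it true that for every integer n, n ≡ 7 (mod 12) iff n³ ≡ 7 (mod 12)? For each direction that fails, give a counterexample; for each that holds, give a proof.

(⇐) For the converse, argue contrapositively. If n ≢ 7 (mod 12), then n is congruent to one of 0, 1, 2, 3, 4, 5, 6, 8, 9, 10, 11 modulo 12, and these give n³ ≡ 0, 1, 8, 3, 4, 5, 0, 8, 9, 4, 11 respectively — never 7.

(⇒) Suppose n ≡ 7 (mod 12). Write n = 12j + 7. Then (12j + 7)³ = 1728j³ + 3024j² + 1764j + 343 = 12(144j³ + 252j² + 147j + 28) + 7, so n³ ≡ 7 (mod 12).

Both directions hold; the statement is true.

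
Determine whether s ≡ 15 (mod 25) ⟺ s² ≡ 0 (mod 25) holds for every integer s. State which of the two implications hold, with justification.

(→) Suppose s ≡ 15 (mod 25). Write s = 25j + 15. Then (25j + 15)² = 625j² + 750j + 225 = 25(25j² + 30j + 9) + 0, so s² ≡ 0 (mod 25).

(←) This fails: take s = 0. Then 0² = 0 ≡ 0 (mod 25), yet 0 ≡ 0 (mod 25), not 15.

Only the forward implication holds.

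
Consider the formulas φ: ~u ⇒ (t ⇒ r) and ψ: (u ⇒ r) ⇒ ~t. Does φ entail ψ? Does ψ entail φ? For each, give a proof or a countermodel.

The forward direction fails; the converse holds.

(⟸) Assume the antecedent. If u is true, ~u ⇒ (t ⇒ r) reduces to true regardless of the other variables. If u is false, the antecedent forces (r = F, u = F, t = F) or (r = T, u = F, t = F), and ~u ⇒ (t ⇒ r) holds there. Either way ~u ⇒ (t ⇒ r) holds.

(⟹) This fails. Under r = T, u = F, t = T, the left side is true but the right side is false.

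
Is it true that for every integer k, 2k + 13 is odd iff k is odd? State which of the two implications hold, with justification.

(⟹) This fails: take k = 4. Then 2k + 13 = 21, which is odd, yet k = 4 is even, not odd.

(⟸) Suppose k is odd. Since 2 is even, 2k is even for every k, so 2k + 13 has the same parity as 13, which is odd. Hence 2k + 13 is odd.

Not equivalent: only (⇐) holds.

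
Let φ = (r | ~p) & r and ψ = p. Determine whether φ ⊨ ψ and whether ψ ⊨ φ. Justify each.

[⇒] This fails. Under p = F, r = T, the left side is true but the right side is false.

[⇐] This fails. Under p = T, r = F, the left side is false but the right side is true.

Neither direction holds.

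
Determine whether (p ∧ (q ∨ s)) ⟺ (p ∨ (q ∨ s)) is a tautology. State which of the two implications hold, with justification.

(⟸) This fails. Under s = T, q = F, p = F, the left side is false but the right side is true.

(⟹) Assume the antecedent. If s is true, p ∨ (q ∨ s) reduces to true regardless of the other variables. If s is false, the antecedent forces (s = F, q = T, p = T), and p ∨ (q ∨ s) holds there. Either way p ∨ (q ∨ s) holds.

Only the forward implication holds.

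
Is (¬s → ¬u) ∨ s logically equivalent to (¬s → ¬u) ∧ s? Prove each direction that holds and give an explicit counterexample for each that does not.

(⇒) fails; (⇐) holds.

Forward direction. This fails. Under s = F, u = F, the left side is true but the right side is false.

Converse. Assume the antecedent. If s is true, (¬s → ¬u) ∨ s reduces to true regardless of the other variables. If s is false, the antecedent cannot hold. Either way (¬s → ¬u) ∨ s holds.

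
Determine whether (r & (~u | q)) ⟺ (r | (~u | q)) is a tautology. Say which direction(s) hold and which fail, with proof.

(⇒) Assume the antecedent. If r is true, r | (~u | q) reduces to true regardless of the other variables. If r is false, the antecedent cannot hold. Either way r | (~u | q) holds.

(⇐) This fails. Under r = F, q = F, u = F, the left side is false but the right side is true.

Only the forward implication holds.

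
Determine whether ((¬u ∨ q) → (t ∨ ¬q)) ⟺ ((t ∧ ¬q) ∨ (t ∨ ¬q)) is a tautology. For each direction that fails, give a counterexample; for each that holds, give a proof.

Equivalent; both directions hold.

(⟸) Assume the antecedent. If t is true, (¬u ∨ q) → (t ∨ ¬q) reduces to true regardless of the other variables. If t is false, the antecedent forces (t = F, q = F, u = F) or (t = F, q = F, u = T), and (¬u ∨ q) → (t ∨ ¬q) holds there. Either way (¬u ∨ q) → (t ∨ ¬q) holds.

(⟹) Assume the antecedent. If t is true, (t ∧ ¬q) ∨ (t ∨ ¬q) reduces to true regardless of the other variables. If t is false, the antecedent forces (t = F, q = F, u = F) or (t = F, q = F, u = T), and (t ∧ ¬q) ∨ (t ∨ ¬q) holds there. Either way (t ∧ ¬q) ∨ (t ∨ ¬q) holds.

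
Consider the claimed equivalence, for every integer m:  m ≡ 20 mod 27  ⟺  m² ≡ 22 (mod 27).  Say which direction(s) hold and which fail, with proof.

Forward direction. Suppose m ≡ 20 mod 27. Write m = 27j + 20. Then (27j + 20)² = 729j² + 1080j + 400 = 27(27j² + 40j + 14) + 22, so m² ≡ 22 (mod 27).

Converse. This fails: take m = 7. Then 7² = 49 ≡ 22 (mod 27), yet 7 ≡ 7 (mod 27), not 20.

The forward direction holds; the converse fails.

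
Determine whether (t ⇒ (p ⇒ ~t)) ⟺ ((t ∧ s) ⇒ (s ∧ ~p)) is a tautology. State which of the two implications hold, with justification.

Only the forward direction holds.

(⇐) This fails. Under t = T, p = T, s = F, the left side is false but the right side is true.

(⇒) Assume the antecedent. If t is true, the antecedent forces (t = T, p = F, s = F) or (t = T, p = F, s = T), and (t ∧ s) ⇒ (s ∧ ~p) holds there. If t is false, (t ∧ s) ⇒ (s ∧ ~p) reduces to true regardless of the other variables. Either way (t ∧ s) ⇒ (s ∧ ~p) holds.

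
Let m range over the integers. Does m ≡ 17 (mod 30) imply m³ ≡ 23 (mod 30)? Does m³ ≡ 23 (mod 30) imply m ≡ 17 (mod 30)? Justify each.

Both directions hold; the statement is true.

(⇒) Suppose m ≡ 17 (mod 30). Write m = 30j + 17. Then (30j + 17)³ = 27000j³ + 45900j² + 26010j + 4913 = 30(900j³ + 1530j² + 867j + 163) + 23, so m³ ≡ 23 (mod 30).

(⇐) Conversely, suppose m³ ≡ 23 (mod 30). The only residue r in {0, …, 29} with r³ ≡ 23 (mod 30) is r = 17, so m ≡ 17 (mod 30).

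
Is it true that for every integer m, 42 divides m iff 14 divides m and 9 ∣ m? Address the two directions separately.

The forward direction fails; the converse holds.

(⟹) This fails: take m = 42. Certainly 42 ∣ 42, but 9 ∤ 42.

(⟸) Suppose 14 ∣ m and 9 ∣ m. Any common multiple of 14 and 9 is a multiple of their lcm; here gcd(14, 9) = 1, so lcm(14, 9) = 14·9 = 126, so 126 ∣ m. Since 42 ∣ 126, it follows that 42 ∣ m.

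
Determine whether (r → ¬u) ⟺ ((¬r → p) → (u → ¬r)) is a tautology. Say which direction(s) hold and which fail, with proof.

Both implications hold.

(⇒) Assume the antecedent. If u is true, the antecedent forces (u = T, p = F, r = F) or (u = T, p = T, r = F), and (¬r → p) → (u → ¬r) holds there. If u is false, (¬r → p) → (u → ¬r) reduces to true regardless of the other variables. Either way (¬r → p) → (u → ¬r) holds.

(⇐) Assume the antecedent. If u is true, the antecedent forces (u = T, p = F, r = F) or (u = T, p = T, r = F), and r → ¬u holds there. If u is false, r → ¬u reduces to true regardless of the other variables. Either way r → ¬u holds.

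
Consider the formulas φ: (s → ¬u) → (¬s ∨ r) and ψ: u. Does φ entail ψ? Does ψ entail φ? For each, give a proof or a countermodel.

(⟹) This fails. Under s = F, r = F, u = F, the left side is true but the right side is false.

(⟸) Assume the antecedent. If s is true, the antecedent forces (s = T, r = F, u = T) or (s = T, r = T, u = T), and (s → ¬u) → (¬s ∨ r) holds there. If s is false, (s → ¬u) → (¬s ∨ r) reduces to true regardless of the other variables. Either way (s → ¬u) → (¬s ∨ r) holds.

(⇒) fails; (⇐) holds.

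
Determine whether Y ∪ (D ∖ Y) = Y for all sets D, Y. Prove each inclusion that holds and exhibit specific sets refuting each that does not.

Only the reverse inclusion holds.

(⊆) This inclusion fails. Take D = {1}, Y = ∅; then 1 ∈ Y ∪ (D ∖ Y) but 1 ∉ Y.

(⊇) Let x ∈ Y. Then either x ∈ Y and x ∉ D; or x ∈ D ∩ Y. In each case x ∈ Y ∪ (D ∖ Y), so Y ⊆ Y ∪ (D ∖ Y).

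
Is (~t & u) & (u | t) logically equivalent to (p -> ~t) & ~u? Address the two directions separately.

(→) This fails. Under t = F, u = T, p = F, the left side is true but the right side is false.

(←) This fails. Under t = F, u = F, p = F, the left side is false but the right side is true.

Neither implication holds.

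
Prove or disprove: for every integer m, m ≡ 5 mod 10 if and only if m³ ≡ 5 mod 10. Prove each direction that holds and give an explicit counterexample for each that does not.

(⇒) Suppose m ≡ 5 mod 10. Write m = 10j + 5. Then (10j + 5)³ = 1000j³ + 1500j² + 750j + 125 = 10(100j³ + 150j² + 75j + 12) + 5, so m³ ≡ 5 (mod 10).

(⇐) Conversely, suppose m³ ≡ 5 (mod 10). The only residue r in {0, …, 9} with r³ ≡ 5 (mod 10) is r = 5, so m ≡ 5 (mod 10).

Both directions hold.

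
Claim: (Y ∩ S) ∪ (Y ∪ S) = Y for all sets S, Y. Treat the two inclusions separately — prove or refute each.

The sets are not equal: only the reverse inclusion holds.

(⊆) This inclusion fails. Take S = {1}, Y = ∅; then 1 ∈ (Y ∩ S) ∪ (Y ∪ S) but 1 ∉ Y.

(⊇) Let x ∈ Y. Then either x ∈ Y and x ∉ S; or x ∈ S ∩ Y. In each case x ∈ (Y ∩ S) ∪ (Y ∪ S), so Y ⊆ (Y ∩ S) ∪ (Y ∪ S).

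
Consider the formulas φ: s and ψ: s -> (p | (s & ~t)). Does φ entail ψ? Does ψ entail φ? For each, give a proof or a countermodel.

[⇒] This fails. Under p = F, s = T, t = T, the left side is true but the right side is false.

[⇐] This fails. Under p = F, s = F, t = F, the left side is false but the right side is true.

Both directions fail.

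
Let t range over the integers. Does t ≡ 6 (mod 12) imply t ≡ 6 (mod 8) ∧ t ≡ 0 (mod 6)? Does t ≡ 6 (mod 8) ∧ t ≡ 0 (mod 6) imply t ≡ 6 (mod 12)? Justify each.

(→) This fails: t = 18 gives 18 ≡ 6 (mod 12) but 18 ≡ 2 (mod 8), so the conjunction on the right does not hold.

(←) Conversely, if t ≡ 6 (mod 8) and t ≡ 0 (mod 6), then by the Chinese remainder theorem t ≡ 6 (mod 24). Since 6 ≡ 6 (mod 12) and 12 ∣ 24, we get t ≡ 6 (mod 12).

Not equivalent: only (⇐) holds.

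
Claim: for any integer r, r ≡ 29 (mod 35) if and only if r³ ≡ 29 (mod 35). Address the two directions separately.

Not equivalent: only (⇒) holds.

[⇐] This fails: take r = 4. Then 4³ = 64 ≡ 29 (mod 35), yet 4 ≡ 4 (mod 35), not 29.

[⇒] Suppose r ≡ 29 (mod 35). Write r = 35j + 29. Then (35j + 29)³ = 42875j³ + 106575j² + 88305j + 24389 = 35(1225j³ + 3045j² + 2523j + 696) + 29, so r³ ≡ 29 (mod 35).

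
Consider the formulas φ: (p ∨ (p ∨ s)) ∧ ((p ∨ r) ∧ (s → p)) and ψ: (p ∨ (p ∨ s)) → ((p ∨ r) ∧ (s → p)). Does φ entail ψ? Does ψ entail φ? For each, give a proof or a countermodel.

The forward direction holds; the converse fails.

Forward direction. Assume the antecedent. If r is true, the antecedent forces (r = T, s = F, p = T) or (r = T, s = T, p = T), and the consequent holds there. If r is false, the antecedent forces (r = F, s = F, p = T) or (r = F, s = T, p = T), and the consequent holds there. Either way the consequent holds.

Converse. This fails. Under r = F, s = F, p = F, the left side is false but the right side is true.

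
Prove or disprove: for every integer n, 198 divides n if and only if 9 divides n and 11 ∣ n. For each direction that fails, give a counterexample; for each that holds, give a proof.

Not equivalent: only (⇒) holds.

(⇒) If 198 ∣ n, write n = 198q. Since 198 = 22·9, n = 9·(22q), so 9 ∣ n; and since 198 = 18·11, n = 11·(18q), so 11 ∣ n.

(⇐) This fails: take n = 99. Both 9 ∣ 99 and 11 ∣ 99, yet 99 is not a multiple of 198 (since 99 = 0·198 + 99), so 198 ∤ 99.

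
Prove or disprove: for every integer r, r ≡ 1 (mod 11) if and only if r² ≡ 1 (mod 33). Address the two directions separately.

[⇒] This fails: take r = 12. Then 12 ≡ 1 (mod 11), but 12² = 144 ≡ 12 (mod 33), not 1.

[⇐] This fails: take r = 10. Then 10² = 100 ≡ 1 (mod 33), yet 10 ≡ 10 (mod 11), not 1.

(⇒) fails and (⇐) fails.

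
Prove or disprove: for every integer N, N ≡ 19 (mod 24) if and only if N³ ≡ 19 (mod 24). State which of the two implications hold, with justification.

Equivalent; both directions hold.

(⇒) Suppose N ≡ 19 (mod 24). Write N = 24j + 19. Then (24j + 19)³ = 13824j³ + 32832j² + 25992j + 6859 = 24(576j³ + 1368j² + 1083j + 285) + 19, so N³ ≡ 19 (mod 24).

(⇐) Conversely, suppose N³ ≡ 19 (mod 24). The only residue r in {0, …, 23} with r³ ≡ 19 (mod 24) is r = 19, so N ≡ 19 (mod 24).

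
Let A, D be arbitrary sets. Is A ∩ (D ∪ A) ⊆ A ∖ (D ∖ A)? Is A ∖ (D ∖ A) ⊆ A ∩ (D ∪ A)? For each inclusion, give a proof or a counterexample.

(⊆) Let x ∈ A ∩ (D ∪ A). Then either x ∈ A and x ∉ D; or x ∈ A ∩ D. In each case x ∈ A ∖ (D ∖ A), so A ∩ (D ∪ A) ⊆ A ∖ (D ∖ A).

(⊇) Let x ∈ A ∖ (D ∖ A). Then either x ∈ A and x ∉ D; or x ∈ A ∩ D. In each case x ∈ A ∩ (D ∪ A), so A ∖ (D ∖ A) ⊆ A ∩ (D ∪ A).

Both inclusions hold; the sets are equal.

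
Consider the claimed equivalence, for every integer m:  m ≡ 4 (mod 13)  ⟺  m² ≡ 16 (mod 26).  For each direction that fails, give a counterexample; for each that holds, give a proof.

Neither implication holds.

(→) This fails: take m = 17. Then 17 ≡ 4 (mod 13), but 17² = 289 ≡ 3 (mod 26), not 16.

(←) This fails: take m = 22. Then 22² = 484 ≡ 16 (mod 26), yet 22 ≡ 9 (mod 13), not 4.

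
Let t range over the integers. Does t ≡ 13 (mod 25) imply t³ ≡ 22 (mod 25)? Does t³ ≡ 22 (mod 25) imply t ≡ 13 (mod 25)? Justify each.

Both directions hold; the statement is true.

(⇒) Suppose t ≡ 13 (mod 25). Write t = 25j + 13. Then (25j + 13)³ = 15625j³ + 24375j² + 12675j + 2197 = 25(625j³ + 975j² + 507j + 87) + 22, so t³ ≡ 22 (mod 25).

(⇐) Conversely, suppose t³ ≡ 22 (mod 25). The only residue r in {0, …, 24} with r³ ≡ 22 (mod 25) is r = 13, so t ≡ 13 (mod 25).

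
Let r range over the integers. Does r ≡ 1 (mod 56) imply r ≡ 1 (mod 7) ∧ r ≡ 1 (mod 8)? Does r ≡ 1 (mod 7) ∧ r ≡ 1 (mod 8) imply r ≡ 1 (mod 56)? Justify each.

(⟸) If r ≡ 1 (mod 7) and r ≡ 1 (mod 8), then by the Chinese remainder theorem r ≡ 1 (mod 56). This is exactly r ≡ 1 (mod 56).

(⟹) Suppose r ≡ 1 (mod 56); write r = 56j + 1. Since 7 ∣ 56, reducing mod 7 gives r ≡ 1 (mod 7); since 8 ∣ 56, reducing mod 8 gives r ≡ 1 (mod 8).

Both directions hold.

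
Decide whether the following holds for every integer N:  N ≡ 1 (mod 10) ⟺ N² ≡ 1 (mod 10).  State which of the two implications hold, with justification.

(⟹) Suppose N ≡ 1 (mod 10). Write N = 10j + 1. Then (10j + 1)² = 100j² + 20j + 1 = 10(10j² + 2j) + 1, so N² ≡ 1 (mod 10).

(⟸) This fails: take N = 9. Then 9² = 81 ≡ 1 (mod 10), yet 9 ≡ 9 (mod 10), not 1.

Not equivalent: only (⇒) holds.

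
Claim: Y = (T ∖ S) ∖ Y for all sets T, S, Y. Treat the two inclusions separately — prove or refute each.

Both inclusions fail.

(⟹) This inclusion fails. Take T = ∅, S = ∅, Y = {1}; then 1 ∈ Y but 1 ∉ (T ∖ S) ∖ Y.

(⟸) This inclusion fails. Take T = {1}, S = ∅, Y = ∅; then 1 ∈ (T ∖ S) ∖ Y but 1 ∉ Y.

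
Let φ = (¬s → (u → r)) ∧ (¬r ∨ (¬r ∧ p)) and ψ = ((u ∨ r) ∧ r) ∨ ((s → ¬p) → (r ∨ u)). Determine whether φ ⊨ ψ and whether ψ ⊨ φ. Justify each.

(⇒) This fails. Under s = F, r = F, p = F, u = F, the left side is true but the right side is false.

(⇐) This fails. Under s = F, r = T, p = F, u = F, the left side is false but the right side is true.

Neither implication holds.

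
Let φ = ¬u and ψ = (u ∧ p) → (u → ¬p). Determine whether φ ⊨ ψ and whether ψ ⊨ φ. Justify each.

[⇐] This fails. Under p = F, u = T, the left side is false but the right side is true.

[⇒] Assume the antecedent. If p is true, the antecedent forces (p = T, u = F), and (u ∧ p) → (u → ¬p) holds there. If p is false, (u ∧ p) → (u → ¬p) reduces to true regardless of the other variables. Either way (u ∧ p) → (u → ¬p) holds.

Not equivalent: only (⇒) holds.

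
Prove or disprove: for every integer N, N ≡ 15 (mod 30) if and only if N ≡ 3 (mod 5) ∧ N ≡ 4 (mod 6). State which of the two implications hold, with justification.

[⇒] This fails: N = 15 gives 15 ≡ 15 (mod 30) but 15 ≡ 0 (mod 5), so the conjunction on the right does not hold.

[⇐] This fails: N = 28 satisfies both congruences on the right (28 ≡ 3 mod 5 and 28 ≡ 4 mod 6) yet 28 ≡ 28 (mod 30), not 15.

Both directions fail.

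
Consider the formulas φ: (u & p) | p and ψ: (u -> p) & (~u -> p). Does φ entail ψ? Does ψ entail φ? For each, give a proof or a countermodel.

Both directions hold; the statement is true.

(→) Assume the antecedent. If u is true, the antecedent forces (u = T, p = T), and (u -> p) & (~u -> p) holds there. If u is false, the antecedent forces (u = F, p = T), and (u -> p) & (~u -> p) holds there. Either way (u -> p) & (~u -> p) holds.

(←) Assume the antecedent. If u is true, the antecedent forces (u = T, p = T), and (u & p) | p holds there. If u is false, the antecedent forces (u = F, p = T), and (u & p) | p holds there. Either way (u & p) | p holds.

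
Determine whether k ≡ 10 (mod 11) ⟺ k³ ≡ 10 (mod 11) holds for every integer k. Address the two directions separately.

[⇒] Suppose k ≡ 10 (mod 11). Write k = 11j + 10. Then (11j + 10)³ = 1331j³ + 3630j² + 3300j + 1000 = 11(121j³ + 330j² + 300j + 90) + 10, so k³ ≡ 10 (mod 11).

[⇐] For the converse, argue contrapositively. If k ≢ 10 (mod 11), then k is congruent to one of 0, 1, 2, 3, 4, 5, 6, 7, 8, 9 modulo 11, and these give k³ ≡ 0, 1, 8, 5, 9, 4, 7, 2, 6, 3 respectively — never 10.

Both directions hold.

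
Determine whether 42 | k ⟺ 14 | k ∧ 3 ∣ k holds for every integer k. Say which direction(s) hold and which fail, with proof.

(→) If 42 ∣ k, write k = 42q. Since 42 = 3·14, k = 14·(3q), so 14 ∣ k; and since 42 = 14·3, k = 3·(14q), so 3 ∣ k.

(←) Suppose 14 ∣ k and 3 ∣ k. Any common multiple of 14 and 3 is a multiple of their lcm; here gcd(14, 3) = 1, so lcm(14, 3) = 14·3 = 42, so 42 ∣ k.

The biconditional holds.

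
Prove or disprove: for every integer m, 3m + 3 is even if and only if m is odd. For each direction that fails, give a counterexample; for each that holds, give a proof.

(⇒) Suppose 3m + 3 is even. Since 3 is odd, 3m and m have the same parity, so 3m + 3 ≡ m + 3 (mod 2). As 3 is odd, 3m + 3 is even exactly when m is odd. Thus m is odd.

(⇐) Conversely, suppose m is odd; write m = 2j + 1. Then 3m + 3 = 3·(2j + 1) + 3 = 2·3j + 6, which is even.

The biconditional holds.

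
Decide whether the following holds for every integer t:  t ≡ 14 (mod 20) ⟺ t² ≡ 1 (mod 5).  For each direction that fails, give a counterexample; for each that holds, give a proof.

(→) Suppose t ≡ 14 (mod 20). Then t² ≡ 14² = 196 (mod 20), and since 5 ∣ 20, also t² ≡ 1 (mod 5).

(←) This fails: take t = 1. Then 1² = 1 ≡ 1 (mod 5), yet 1 ≡ 1 (mod 20), not 14.

(⇒) holds; (⇐) fails.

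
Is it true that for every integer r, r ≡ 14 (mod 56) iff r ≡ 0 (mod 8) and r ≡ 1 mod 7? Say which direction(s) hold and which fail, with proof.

Forward direction. This fails: r = 14 gives 14 ≡ 14 (mod 56) but 14 ≡ 6 (mod 8), so the conjunction on the right does not hold.

Converse. This fails: r = 8 satisfies both congruences on the right (8 ≡ 0 mod 8 and 8 ≡ 1 mod 7) yet 8 ≡ 8 (mod 56), not 14.

Neither direction holds.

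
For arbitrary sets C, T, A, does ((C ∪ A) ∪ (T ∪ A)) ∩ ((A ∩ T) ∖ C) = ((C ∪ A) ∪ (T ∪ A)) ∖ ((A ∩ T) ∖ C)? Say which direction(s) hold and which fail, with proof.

Both inclusions fail.

Forward inclusion. This inclusion fails. Take C = ∅, T = {1}, A = {1}; then 1 ∈ ((C ∪ A) ∪ (T ∪ A)) ∩ ((A ∩ T) ∖ C) but 1 ∉ ((C ∪ A) ∪ (T ∪ A)) ∖ ((A ∩ T) ∖ C).

Reverse inclusion. This inclusion fails. Take C = {1}, T = ∅, A = ∅; then 1 ∈ ((C ∪ A) ∪ (T ∪ A)) ∖ ((A ∩ T) ∖ C) but 1 ∉ ((C ∪ A) ∪ (T ∪ A)) ∩ ((A ∩ T) ∖ C).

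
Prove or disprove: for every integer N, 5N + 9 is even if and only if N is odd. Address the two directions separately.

Both directions hold.

(→) Suppose 5N + 9 is even. Since 5 is odd, 5N and N have the same parity, so 5N + 9 ≡ N + 9 (mod 2). As 9 is odd, 5N + 9 is even exactly when N is odd. Thus N is odd.

(←) Conversely, suppose N is odd; write N = 2j + 1. Then 5N + 9 = 5·(2j + 1) + 9 = 2·5j + 14, which is even.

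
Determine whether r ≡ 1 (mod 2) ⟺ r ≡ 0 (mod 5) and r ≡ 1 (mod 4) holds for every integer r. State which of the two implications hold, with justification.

(⟹) This fails: r = 1 gives 1 ≡ 1 (mod 2) but 1 ≡ 1 (mod 5), so the conjunction on the right does not hold.

(⟸) Conversely, if r ≡ 0 (mod 5) and r ≡ 1 (mod 4), then by the Chinese remainder theorem r ≡ 5 (mod 20). Since 5 ≡ 1 (mod 2) and 2 ∣ 20, we get r ≡ 1 (mod 2).

(⇒) fails; (⇐) holds.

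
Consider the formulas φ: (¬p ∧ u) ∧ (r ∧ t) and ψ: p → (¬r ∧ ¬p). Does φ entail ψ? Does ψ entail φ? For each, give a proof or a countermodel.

(⇒) holds; (⇐) fails.

(⟸) This fails. Under u = F, r = F, p = F, t = F, the left side is false but the right side is true.

(⟹) Assume the antecedent. If u is true, the antecedent forces (u = T, r = T, p = F, t = T), and p → (¬r ∧ ¬p) holds there. If u is false, the antecedent cannot hold. Either way p → (¬r ∧ ¬p) holds.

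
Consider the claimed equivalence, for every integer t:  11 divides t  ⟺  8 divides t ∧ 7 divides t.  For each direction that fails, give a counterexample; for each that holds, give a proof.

Both directions fail.

[⇒] This fails: take t = 11. Certainly 11 ∣ 11, but 8 ∤ 11.

[⇐] This fails: take t = 56. Both 8 ∣ 56 and 7 ∣ 56, yet 56 is not a multiple of 11 (since 56 = 5·11 + 1), so 11 ∤ 56.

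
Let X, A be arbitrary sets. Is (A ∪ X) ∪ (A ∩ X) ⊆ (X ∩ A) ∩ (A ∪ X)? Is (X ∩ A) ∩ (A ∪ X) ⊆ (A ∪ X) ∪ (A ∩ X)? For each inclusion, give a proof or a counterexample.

Forward inclusion. This inclusion fails. Take X = {1}, A = ∅; then 1 ∈ (A ∪ X) ∪ (A ∩ X) but 1 ∉ (X ∩ A) ∩ (A ∪ X).

Reverse inclusion. Let x ∈ (X ∩ A) ∩ (A ∪ X). Then x ∈ X ∩ A, from which x ∈ (A ∪ X) ∪ (A ∩ X).

(⊆) fails; (⊇) holds.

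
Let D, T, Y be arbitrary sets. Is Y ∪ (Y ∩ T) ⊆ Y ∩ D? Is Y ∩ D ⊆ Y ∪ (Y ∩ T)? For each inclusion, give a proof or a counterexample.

Forward inclusion. This inclusion fails. Take D = ∅, T = ∅, Y = {1}; then 1 ∈ Y ∪ (Y ∩ T) but 1 ∉ Y ∩ D.

Reverse inclusion. Let x ∈ Y ∩ D. Then either x ∈ D ∩ Y and x ∉ T; or x ∈ D ∩ T ∩ Y. In each case x ∈ Y ∪ (Y ∩ T), so Y ∩ D ⊆ Y ∪ (Y ∩ T).

The sets are not equal: only the reverse inclusion holds.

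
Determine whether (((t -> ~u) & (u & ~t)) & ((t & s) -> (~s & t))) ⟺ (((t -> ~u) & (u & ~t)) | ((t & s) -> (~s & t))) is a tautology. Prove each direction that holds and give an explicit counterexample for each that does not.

(⇒) Assume the antecedent. If u is true, the antecedent forces (u = T, s = F, t = F) or (u = T, s = T, t = F), and the consequent holds there. If u is false, the antecedent cannot hold. Either way the consequent holds.

(⇐) This fails. Under u = F, s = F, t = F, the left side is false but the right side is true.

(⇒) holds; (⇐) fails.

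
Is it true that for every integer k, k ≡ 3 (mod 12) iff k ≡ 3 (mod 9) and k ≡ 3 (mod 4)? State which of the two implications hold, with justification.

The forward direction fails; the converse holds.

[⇒] This fails: k = 27 gives 27 ≡ 3 (mod 12) but 27 ≡ 0 (mod 9), so the conjunction on the right does not hold.

[⇐] Conversely, if k ≡ 3 (mod 9) and k ≡ 3 (mod 4), then by the Chinese remainder theorem k ≡ 3 (mod 36). Since 3 ≡ 3 (mod 12) and 12 ∣ 36, we get k ≡ 3 (mod 12).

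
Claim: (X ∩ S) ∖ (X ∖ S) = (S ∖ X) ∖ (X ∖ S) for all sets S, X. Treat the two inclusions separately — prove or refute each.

(⟹) This inclusion fails. Take S = {1}, X = {1}; then 1 ∈ (X ∩ S) ∖ (X ∖ S) but 1 ∉ (S ∖ X) ∖ (X ∖ S).

(⟸) This inclusion fails. Take S = {1}, X = ∅; then 1 ∈ (S ∖ X) ∖ (X ∖ S) but 1 ∉ (X ∩ S) ∖ (X ∖ S).

(⊆) fails and (⊇) fails.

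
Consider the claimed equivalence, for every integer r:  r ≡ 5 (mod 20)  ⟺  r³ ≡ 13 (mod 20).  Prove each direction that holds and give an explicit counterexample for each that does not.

Neither implication holds.

(⟹) This fails: take r = 5. Then 5 ≡ 5 (mod 20), but 5³ = 125 ≡ 5 (mod 20), not 13.

(⟸) This fails: take r = 17. Then 17³ = 4913 ≡ 13 (mod 20), yet 17 ≡ 17 (mod 20), not 5.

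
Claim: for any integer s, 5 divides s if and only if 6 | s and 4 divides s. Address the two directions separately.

(→) This fails: take s = 5. Certainly 5 ∣ 5, but 6 ∤ 5.

(←) This fails: take s = 12. Both 6 ∣ 12 and 4 ∣ 12, yet 12 is not a multiple of 5 (since 12 = 2·5 + 2), so 5 ∤ 12.

Neither direction holds.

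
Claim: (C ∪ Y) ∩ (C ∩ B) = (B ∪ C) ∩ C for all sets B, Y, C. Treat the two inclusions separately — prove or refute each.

(⊆) holds; (⊇) fails.

(⟹) Let x ∈ (C ∪ Y) ∩ (C ∩ B). Then either x ∈ B ∩ C and x ∉ Y; or x ∈ B ∩ Y ∩ C. In each case x ∈ (B ∪ C) ∩ C, so (C ∪ Y) ∩ (C ∩ B) ⊆ (B ∪ C) ∩ C.

(⟸) This inclusion fails. Take B = ∅, Y = ∅, C = {1}; then 1 ∈ (B ∪ C) ∩ C but 1 ∉ (C ∪ Y) ∩ (C ∩ B).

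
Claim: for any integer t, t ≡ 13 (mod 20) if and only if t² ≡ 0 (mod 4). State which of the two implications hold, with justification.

(→) This fails: take t = 13. Then 13 ≡ 13 (mod 20), but 13² = 169 ≡ 1 (mod 4), not 0.

(←) This fails: take t = 0. Then 0² = 0 ≡ 0 (mod 4), yet 0 ≡ 0 (mod 20), not 13.

Both directions fail.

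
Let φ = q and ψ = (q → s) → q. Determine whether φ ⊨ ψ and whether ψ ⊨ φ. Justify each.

The biconditional holds.

[⇒] Assume the antecedent. If s is true, the antecedent forces (s = T, q = T), and (q → s) → q holds there. If s is false, the antecedent forces (s = F, q = T), and (q → s) → q holds there. Either way (q → s) → q holds.

[⇐] Assume the antecedent. If s is true, the antecedent forces (s = T, q = T), and q holds there. If s is false, the antecedent forces (s = F, q = T), and q holds there. Either way q holds.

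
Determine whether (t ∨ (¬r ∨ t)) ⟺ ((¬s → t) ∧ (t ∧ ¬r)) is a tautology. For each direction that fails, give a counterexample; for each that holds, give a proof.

(⇒) This fails. Under t = F, s = F, r = F, the left side is true but the right side is false.

(⇐) Assume the antecedent. If t is true, t ∨ (¬r ∨ t) reduces to true regardless of the other variables. If t is false, the antecedent cannot hold. Either way t ∨ (¬r ∨ t) holds.

The forward direction fails; the converse holds.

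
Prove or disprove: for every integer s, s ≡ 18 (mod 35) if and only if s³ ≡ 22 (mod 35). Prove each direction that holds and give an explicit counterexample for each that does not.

(⇒) Suppose s ≡ 18 (mod 35). Write s = 35j + 18. Then (35j + 18)³ = 42875j³ + 66150j² + 34020j + 5832 = 35(1225j³ + 1890j² + 972j + 166) + 22, so s³ ≡ 22 (mod 35).

(⇐) This fails: take s = 8. Then 8³ = 512 ≡ 22 (mod 35), yet 8 ≡ 8 (mod 35), not 18.

Only the forward implication holds.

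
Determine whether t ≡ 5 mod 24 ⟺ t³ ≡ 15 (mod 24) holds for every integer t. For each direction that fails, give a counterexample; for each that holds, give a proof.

Neither implication holds.

(→) This fails: take t = 5. Then 5 ≡ 5 (mod 24), but 5³ = 125 ≡ 5 (mod 24), not 15.

(←) This fails: take t = 15. Then 15³ = 3375 ≡ 15 (mod 24), yet 15 ≡ 15 (mod 24), not 5.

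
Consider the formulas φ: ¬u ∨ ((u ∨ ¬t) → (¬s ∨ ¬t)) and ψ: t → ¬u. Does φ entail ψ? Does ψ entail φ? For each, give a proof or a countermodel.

(⇒) This fails. Under u = T, s = F, t = T, the left side is true but the right side is false.

(⇐) Assume the antecedent. If u is true, the antecedent forces (u = T, s = F, t = F) or (u = T, s = T, t = F), and ¬u ∨ ((u ∨ ¬t) → (¬s ∨ ¬t)) holds there. If u is false, ¬u ∨ ((u ∨ ¬t) → (¬s ∨ ¬t)) reduces to true regardless of the other variables. Either way ¬u ∨ ((u ∨ ¬t) → (¬s ∨ ¬t)) holds.

(⇒) fails; (⇐) holds.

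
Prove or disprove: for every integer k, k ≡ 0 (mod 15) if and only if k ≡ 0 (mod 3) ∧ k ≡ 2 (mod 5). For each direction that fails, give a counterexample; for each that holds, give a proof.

Both directions fail.

Forward direction. This fails: k = 0 gives 0 ≡ 0 (mod 15) but 0 ≡ 0 (mod 5), so the conjunction on the right does not hold.

Converse. This fails: k = 12 satisfies both congruences on the right (12 ≡ 0 mod 3 and 12 ≡ 2 mod 5) yet 12 ≡ 12 (mod 15), not 0.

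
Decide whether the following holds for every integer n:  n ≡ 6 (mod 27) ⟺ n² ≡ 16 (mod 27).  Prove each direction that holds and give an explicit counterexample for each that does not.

Neither implication holds.

(⟹) This fails: take n = 6. Then 6 ≡ 6 (mod 27), but 6² = 36 ≡ 9 (mod 27), not 16.

(⟸) This fails: take n = 4. Then 4² = 16 ≡ 16 (mod 27), yet 4 ≡ 4 (mod 27), not 6.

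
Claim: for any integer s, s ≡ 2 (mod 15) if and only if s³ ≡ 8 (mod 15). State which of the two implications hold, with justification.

Forward direction. Suppose s ≡ 2 (mod 15). Write s = 15j + 2. Then (15j + 2)³ = 3375j³ + 1350j² + 180j + 8 = 15(225j³ + 90j² + 12j) + 8, so s³ ≡ 8 (mod 15).

Converse. Suppose s³ ≡ 8 (mod 15). The only residue r in {0, …, 14} with r³ ≡ 8 (mod 15) is r = 2, so s ≡ 2 (mod 15).

Both implications hold.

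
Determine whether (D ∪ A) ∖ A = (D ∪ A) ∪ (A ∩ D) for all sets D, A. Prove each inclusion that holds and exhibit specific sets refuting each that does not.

(⊆) holds; (⊇) fails.

(⊆) Let x ∈ (D ∪ A) ∖ A. Then x ∈ D and x ∉ A, from which x ∈ (D ∪ A) ∪ (A ∩ D).

(⊇) This inclusion fails. Take D = ∅, A = {1}; then 1 ∈ (D ∪ A) ∪ (A ∩ D) but 1 ∉ (D ∪ A) ∖ A.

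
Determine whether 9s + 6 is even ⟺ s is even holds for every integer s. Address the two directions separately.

Both implications hold.

(→) Suppose 9s + 6 is even. Since 9 is odd, 9s and s have the same parity, so 9s + 6 ≡ s + 6 (mod 2). As 6 is even, 9s + 6 is even exactly when s is even. Thus s is even.

(←) Conversely, suppose s is even; write s = 2j. Then 9s + 6 = 9·(2j) + 6 = 2·9j + 6, which is even.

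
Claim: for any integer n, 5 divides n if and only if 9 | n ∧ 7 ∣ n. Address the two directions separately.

Forward direction. This fails: take n = 5. Certainly 5 ∣ 5, but 9 ∤ 5.

Converse. This fails: take n = 63. Both 9 ∣ 63 and 7 ∣ 63, yet 63 is not a multiple of 5 (since 63 = 12·5 + 3), so 5 ∤ 63.

Both directions fail.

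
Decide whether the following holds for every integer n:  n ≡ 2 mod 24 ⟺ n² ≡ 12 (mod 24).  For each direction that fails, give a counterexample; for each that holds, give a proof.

(→) This fails: take n = 2. Then 2 ≡ 2 (mod 24), but 2² = 4 ≡ 4 (mod 24), not 12.

(←) This fails: take n = 6. Then 6² = 36 ≡ 12 (mod 24), yet 6 ≡ 6 (mod 24), not 2.

Neither direction holds.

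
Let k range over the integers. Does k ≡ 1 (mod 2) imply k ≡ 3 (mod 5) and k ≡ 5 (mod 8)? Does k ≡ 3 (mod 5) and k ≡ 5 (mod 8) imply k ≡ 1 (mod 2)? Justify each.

Only the reverse direction holds.

(⇒) This fails: k = 1 gives 1 ≡ 1 (mod 2) but 1 ≡ 1 (mod 5), so the conjunction on the right does not hold.

(⇐) Conversely, if k ≡ 3 (mod 5) and k ≡ 5 (mod 8), then by the Chinese remainder theorem k ≡ 13 (mod 40). Since 13 ≡ 1 (mod 2) and 2 ∣ 40, we get k ≡ 1 (mod 2).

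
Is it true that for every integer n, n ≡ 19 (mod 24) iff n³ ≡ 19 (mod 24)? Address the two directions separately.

Both directions hold.

[⇒] Suppose n ≡ 19 (mod 24). Write n = 24j + 19. Then (24j + 19)³ = 13824j³ + 32832j² + 25992j + 6859 = 24(576j³ + 1368j² + 1083j + 285) + 19, so n³ ≡ 19 (mod 24).

[⇐] Conversely, suppose n³ ≡ 19 (mod 24). The only residue r in {0, …, 23} with r³ ≡ 19 (mod 24) is r = 19, so n ≡ 19 (mod 24).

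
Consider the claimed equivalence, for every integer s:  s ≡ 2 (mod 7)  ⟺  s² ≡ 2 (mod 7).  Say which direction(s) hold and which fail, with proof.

(⟹) This fails: take s = 2. Then 2 ≡ 2 (mod 7), but 2² = 4 ≡ 4 (mod 7), not 2.

(⟸) This fails: take s = 3. Then 3² = 9 ≡ 2 (mod 7), yet 3 ≡ 3 (mod 7), not 2.

Neither direction holds.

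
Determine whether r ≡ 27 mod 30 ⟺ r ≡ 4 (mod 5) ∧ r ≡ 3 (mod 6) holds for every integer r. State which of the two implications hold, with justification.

(⇒) fails and (⇐) fails.

(→) This fails: r = 27 gives 27 ≡ 27 (mod 30) but 27 ≡ 2 (mod 5), so the conjunction on the right does not hold.

(←) This fails: r = 9 satisfies both congruences on the right (9 ≡ 4 mod 5 and 9 ≡ 3 mod 6) yet 9 ≡ 9 (mod 30), not 27.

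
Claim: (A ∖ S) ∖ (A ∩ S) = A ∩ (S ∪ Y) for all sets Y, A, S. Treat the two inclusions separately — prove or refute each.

Both inclusions fail.

Forward inclusion. This inclusion fails. Take Y = ∅, A = {1}, S = ∅; then 1 ∈ (A ∖ S) ∖ (A ∩ S) but 1 ∉ A ∩ (S ∪ Y).

Reverse inclusion. This inclusion fails. Take Y = ∅, A = {1}, S = {1}; then 1 ∈ A ∩ (S ∪ Y) but 1 ∉ (A ∖ S) ∖ (A ∩ S).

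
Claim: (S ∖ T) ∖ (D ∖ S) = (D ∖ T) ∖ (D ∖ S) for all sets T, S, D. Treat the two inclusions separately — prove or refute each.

(⊆) This inclusion fails. Take T = ∅, S = {1}, D = ∅; then 1 ∈ (S ∖ T) ∖ (D ∖ S) but 1 ∉ (D ∖ T) ∖ (D ∖ S).

(⊇) Let x ∈ (D ∖ T) ∖ (D ∖ S). Then x ∈ S ∩ D and x ∉ T, from which x ∈ (S ∖ T) ∖ (D ∖ S).

Only the reverse inclusion holds.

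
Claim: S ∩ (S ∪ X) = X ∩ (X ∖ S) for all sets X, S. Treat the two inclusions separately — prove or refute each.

Forward inclusion. This inclusion fails. Take X = ∅, S = {1}; then 1 ∈ S ∩ (S ∪ X) but 1 ∉ X ∩ (X ∖ S).

Reverse inclusion. This inclusion fails. Take X = {1}, S = ∅; then 1 ∈ X ∩ (X ∖ S) but 1 ∉ S ∩ (S ∪ X).

(⊆) fails and (⊇) fails.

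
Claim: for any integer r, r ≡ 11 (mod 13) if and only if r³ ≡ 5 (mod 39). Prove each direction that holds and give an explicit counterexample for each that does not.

Neither implication holds.

[⇒] This fails: take r = 24. Then 24 ≡ 11 (mod 13), but 24³ = 13824 ≡ 18 (mod 39), not 5.

[⇐] This fails: take r = 8. Then 8³ = 512 ≡ 5 (mod 39), yet 8 ≡ 8 (mod 13), not 11.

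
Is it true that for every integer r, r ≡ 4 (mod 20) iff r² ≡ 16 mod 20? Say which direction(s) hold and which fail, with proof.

Only the forward implication holds.

(⟹) Suppose r ≡ 4 (mod 20). Write r = 20j + 4. Then (20j + 4)² = 400j² + 160j + 16 = 20(20j² + 8j) + 16, so r² ≡ 16 (mod 20).

(⟸) This fails: take r = 6. Then 6² = 36 ≡ 16 (mod 20), yet 6 ≡ 6 (mod 20), not 4.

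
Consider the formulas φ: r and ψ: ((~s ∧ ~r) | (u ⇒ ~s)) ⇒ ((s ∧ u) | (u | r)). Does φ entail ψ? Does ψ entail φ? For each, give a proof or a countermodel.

(⟸) This fails. Under r = F, s = F, u = T, the left side is false but the right side is true.

(⟹) Assume the antecedent. If r is true, the consequent reduces to true regardless of the other variables. If r is false, the antecedent cannot hold. Either way the consequent holds.

(⇒) holds; (⇐) fails.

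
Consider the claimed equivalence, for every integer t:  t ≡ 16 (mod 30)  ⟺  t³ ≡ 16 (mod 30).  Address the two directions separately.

Both directions hold; the statement is true.

Forward direction. Suppose t ≡ 16 (mod 30). Write t = 30j + 16. Then (30j + 16)³ = 27000j³ + 43200j² + 23040j + 4096 = 30(900j³ + 1440j² + 768j + 136) + 16, so t³ ≡ 16 (mod 30).

Converse. Suppose t³ ≡ 16 (mod 30). The only residue r in {0, …, 29} with r³ ≡ 16 (mod 30) is r = 16, so t ≡ 16 (mod 30).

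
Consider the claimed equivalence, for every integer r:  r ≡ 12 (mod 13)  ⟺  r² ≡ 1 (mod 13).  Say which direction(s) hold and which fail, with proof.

(⇐) This fails: take r = 1. Then 1² = 1 ≡ 1 (mod 13), yet 1 ≡ 1 (mod 13), not 12.

(⇒) Suppose r ≡ 12 (mod 13). Write r = 13j + 12. Then (13j + 12)² = 169j² + 312j + 144 = 13(13j² + 24j + 11) + 1, so r² ≡ 1 (mod 13).

(⇒) holds; (⇐) fails.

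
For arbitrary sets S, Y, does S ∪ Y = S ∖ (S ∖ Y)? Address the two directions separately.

Only the reverse inclusion holds.

(⟹) This inclusion fails. Take S = {1}, Y = ∅; then 1 ∈ S ∪ Y but 1 ∉ S ∖ (S ∖ Y).

(⟸) Let x ∈ S ∖ (S ∖ Y). Then x ∈ S ∩ Y, from which x ∈ S ∪ Y.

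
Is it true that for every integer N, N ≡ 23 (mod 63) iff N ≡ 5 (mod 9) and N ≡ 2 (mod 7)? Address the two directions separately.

Converse. If N ≡ 5 (mod 9) and N ≡ 2 (mod 7), then by the Chinese remainder theorem N ≡ 23 (mod 63). This is exactly N ≡ 23 (mod 63).

Forward direction. Suppose N ≡ 23 (mod 63); write N = 63j + 23. Since 9 ∣ 63, reducing mod 9 gives N ≡ 23 ≡ 5 (mod 9); since 7 ∣ 63, reducing mod 7 gives N ≡ 23 ≡ 2 (mod 7).

Both directions hold.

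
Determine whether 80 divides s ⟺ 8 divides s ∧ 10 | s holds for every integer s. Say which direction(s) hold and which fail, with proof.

(→) If 80 ∣ s, write s = 80q. Since 80 = 10·8, s = 8·(10q), so 8 ∣ s; and since 80 = 8·10, s = 10·(8q), so 10 ∣ s.

(←) This fails: take s = 40. Both 8 ∣ 40 and 10 ∣ 40, yet 40 is not a multiple of 80 (since 40 = 0·80 + 40), so 80 ∤ 40.

Not equivalent: only (⇒) holds.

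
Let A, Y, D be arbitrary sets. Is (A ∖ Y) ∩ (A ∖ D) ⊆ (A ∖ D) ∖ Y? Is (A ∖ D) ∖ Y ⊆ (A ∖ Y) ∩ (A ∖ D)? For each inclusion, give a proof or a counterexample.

(⊆) Let x ∈ (A ∖ Y) ∩ (A ∖ D). Then x ∈ A and x ∉ Y, D, from which x ∈ (A ∖ D) ∖ Y.

(⊇) Let x ∈ (A ∖ D) ∖ Y. Then x ∈ A and x ∉ Y, D, from which x ∈ (A ∖ Y) ∩ (A ∖ D).

The two sets are equal.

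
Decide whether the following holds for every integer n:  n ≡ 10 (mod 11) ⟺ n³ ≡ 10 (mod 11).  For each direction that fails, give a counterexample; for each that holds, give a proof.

(⟸) For the converse, argue contrapositively. If n ≢ 10 (mod 11), then n is congruent to one of 0, 1, 2, 3, 4, 5, 6, 7, 8, 9 modulo 11, and these give n³ ≡ 0, 1, 8, 5, 9, 4, 7, 2, 6, 3 respectively — never 10.

(⟹) Suppose n ≡ 10 (mod 11). Write n = 11j + 10. Then (11j + 10)³ = 1331j³ + 3630j² + 3300j + 1000 = 11(121j³ + 330j² + 300j + 90) + 10, so n³ ≡ 10 (mod 11).

Both directions hold; the statement is true.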